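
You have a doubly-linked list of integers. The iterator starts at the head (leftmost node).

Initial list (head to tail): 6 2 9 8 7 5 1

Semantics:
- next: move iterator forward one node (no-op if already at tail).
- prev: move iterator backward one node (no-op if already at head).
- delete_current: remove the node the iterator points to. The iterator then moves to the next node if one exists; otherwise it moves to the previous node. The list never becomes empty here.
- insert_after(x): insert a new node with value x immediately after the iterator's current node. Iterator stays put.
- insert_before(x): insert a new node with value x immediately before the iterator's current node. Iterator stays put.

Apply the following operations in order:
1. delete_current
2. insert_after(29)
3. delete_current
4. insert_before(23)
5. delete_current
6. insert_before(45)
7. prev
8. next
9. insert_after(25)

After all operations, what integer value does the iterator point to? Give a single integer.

Answer: 9

Derivation:
After 1 (delete_current): list=[2, 9, 8, 7, 5, 1] cursor@2
After 2 (insert_after(29)): list=[2, 29, 9, 8, 7, 5, 1] cursor@2
After 3 (delete_current): list=[29, 9, 8, 7, 5, 1] cursor@29
After 4 (insert_before(23)): list=[23, 29, 9, 8, 7, 5, 1] cursor@29
After 5 (delete_current): list=[23, 9, 8, 7, 5, 1] cursor@9
After 6 (insert_before(45)): list=[23, 45, 9, 8, 7, 5, 1] cursor@9
After 7 (prev): list=[23, 45, 9, 8, 7, 5, 1] cursor@45
After 8 (next): list=[23, 45, 9, 8, 7, 5, 1] cursor@9
After 9 (insert_after(25)): list=[23, 45, 9, 25, 8, 7, 5, 1] cursor@9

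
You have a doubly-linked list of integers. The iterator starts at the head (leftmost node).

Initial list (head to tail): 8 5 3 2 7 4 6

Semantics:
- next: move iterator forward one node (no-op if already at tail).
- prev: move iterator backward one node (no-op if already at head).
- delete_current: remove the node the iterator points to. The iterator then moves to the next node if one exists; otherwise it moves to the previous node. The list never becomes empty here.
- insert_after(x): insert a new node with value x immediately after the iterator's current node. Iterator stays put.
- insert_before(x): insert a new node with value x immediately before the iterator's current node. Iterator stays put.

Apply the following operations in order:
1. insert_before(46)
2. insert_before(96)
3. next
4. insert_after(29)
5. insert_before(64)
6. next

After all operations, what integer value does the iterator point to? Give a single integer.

Answer: 29

Derivation:
After 1 (insert_before(46)): list=[46, 8, 5, 3, 2, 7, 4, 6] cursor@8
After 2 (insert_before(96)): list=[46, 96, 8, 5, 3, 2, 7, 4, 6] cursor@8
After 3 (next): list=[46, 96, 8, 5, 3, 2, 7, 4, 6] cursor@5
After 4 (insert_after(29)): list=[46, 96, 8, 5, 29, 3, 2, 7, 4, 6] cursor@5
After 5 (insert_before(64)): list=[46, 96, 8, 64, 5, 29, 3, 2, 7, 4, 6] cursor@5
After 6 (next): list=[46, 96, 8, 64, 5, 29, 3, 2, 7, 4, 6] cursor@29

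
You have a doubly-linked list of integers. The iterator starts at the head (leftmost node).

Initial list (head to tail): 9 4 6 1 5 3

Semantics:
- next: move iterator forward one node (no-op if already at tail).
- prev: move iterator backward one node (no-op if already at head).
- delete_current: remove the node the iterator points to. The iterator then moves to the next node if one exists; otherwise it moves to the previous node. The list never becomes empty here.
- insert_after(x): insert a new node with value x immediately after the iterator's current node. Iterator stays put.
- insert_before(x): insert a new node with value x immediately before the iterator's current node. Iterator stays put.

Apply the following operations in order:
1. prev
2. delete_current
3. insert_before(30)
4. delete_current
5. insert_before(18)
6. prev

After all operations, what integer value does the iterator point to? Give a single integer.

Answer: 18

Derivation:
After 1 (prev): list=[9, 4, 6, 1, 5, 3] cursor@9
After 2 (delete_current): list=[4, 6, 1, 5, 3] cursor@4
After 3 (insert_before(30)): list=[30, 4, 6, 1, 5, 3] cursor@4
After 4 (delete_current): list=[30, 6, 1, 5, 3] cursor@6
After 5 (insert_before(18)): list=[30, 18, 6, 1, 5, 3] cursor@6
After 6 (prev): list=[30, 18, 6, 1, 5, 3] cursor@18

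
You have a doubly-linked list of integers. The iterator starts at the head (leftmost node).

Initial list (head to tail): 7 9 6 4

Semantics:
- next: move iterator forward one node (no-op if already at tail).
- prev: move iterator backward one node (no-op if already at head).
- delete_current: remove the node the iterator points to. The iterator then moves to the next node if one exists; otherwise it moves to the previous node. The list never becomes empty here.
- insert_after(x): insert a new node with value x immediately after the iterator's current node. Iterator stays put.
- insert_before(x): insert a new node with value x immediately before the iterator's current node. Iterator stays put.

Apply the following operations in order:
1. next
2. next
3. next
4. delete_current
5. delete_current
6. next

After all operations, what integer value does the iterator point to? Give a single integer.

Answer: 9

Derivation:
After 1 (next): list=[7, 9, 6, 4] cursor@9
After 2 (next): list=[7, 9, 6, 4] cursor@6
After 3 (next): list=[7, 9, 6, 4] cursor@4
After 4 (delete_current): list=[7, 9, 6] cursor@6
After 5 (delete_current): list=[7, 9] cursor@9
After 6 (next): list=[7, 9] cursor@9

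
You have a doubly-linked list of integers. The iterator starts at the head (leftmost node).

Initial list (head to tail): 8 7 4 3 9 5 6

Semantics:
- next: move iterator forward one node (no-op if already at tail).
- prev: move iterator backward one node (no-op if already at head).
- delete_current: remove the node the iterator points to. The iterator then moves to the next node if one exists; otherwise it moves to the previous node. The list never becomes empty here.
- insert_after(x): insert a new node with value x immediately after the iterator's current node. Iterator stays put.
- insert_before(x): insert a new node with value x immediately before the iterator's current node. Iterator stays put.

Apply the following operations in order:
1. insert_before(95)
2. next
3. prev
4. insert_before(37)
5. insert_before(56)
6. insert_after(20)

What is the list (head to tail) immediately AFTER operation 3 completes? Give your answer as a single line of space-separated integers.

After 1 (insert_before(95)): list=[95, 8, 7, 4, 3, 9, 5, 6] cursor@8
After 2 (next): list=[95, 8, 7, 4, 3, 9, 5, 6] cursor@7
After 3 (prev): list=[95, 8, 7, 4, 3, 9, 5, 6] cursor@8

Answer: 95 8 7 4 3 9 5 6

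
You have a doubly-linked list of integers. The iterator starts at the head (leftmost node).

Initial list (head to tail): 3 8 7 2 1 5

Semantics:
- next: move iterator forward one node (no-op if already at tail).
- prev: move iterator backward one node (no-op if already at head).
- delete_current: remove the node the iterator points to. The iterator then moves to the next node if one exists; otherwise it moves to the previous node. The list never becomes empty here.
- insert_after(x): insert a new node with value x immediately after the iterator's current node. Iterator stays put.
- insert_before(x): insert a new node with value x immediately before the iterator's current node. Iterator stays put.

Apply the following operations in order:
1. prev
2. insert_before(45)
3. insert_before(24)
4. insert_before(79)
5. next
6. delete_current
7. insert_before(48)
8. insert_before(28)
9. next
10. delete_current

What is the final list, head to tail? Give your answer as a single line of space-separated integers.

After 1 (prev): list=[3, 8, 7, 2, 1, 5] cursor@3
After 2 (insert_before(45)): list=[45, 3, 8, 7, 2, 1, 5] cursor@3
After 3 (insert_before(24)): list=[45, 24, 3, 8, 7, 2, 1, 5] cursor@3
After 4 (insert_before(79)): list=[45, 24, 79, 3, 8, 7, 2, 1, 5] cursor@3
After 5 (next): list=[45, 24, 79, 3, 8, 7, 2, 1, 5] cursor@8
After 6 (delete_current): list=[45, 24, 79, 3, 7, 2, 1, 5] cursor@7
After 7 (insert_before(48)): list=[45, 24, 79, 3, 48, 7, 2, 1, 5] cursor@7
After 8 (insert_before(28)): list=[45, 24, 79, 3, 48, 28, 7, 2, 1, 5] cursor@7
After 9 (next): list=[45, 24, 79, 3, 48, 28, 7, 2, 1, 5] cursor@2
After 10 (delete_current): list=[45, 24, 79, 3, 48, 28, 7, 1, 5] cursor@1

Answer: 45 24 79 3 48 28 7 1 5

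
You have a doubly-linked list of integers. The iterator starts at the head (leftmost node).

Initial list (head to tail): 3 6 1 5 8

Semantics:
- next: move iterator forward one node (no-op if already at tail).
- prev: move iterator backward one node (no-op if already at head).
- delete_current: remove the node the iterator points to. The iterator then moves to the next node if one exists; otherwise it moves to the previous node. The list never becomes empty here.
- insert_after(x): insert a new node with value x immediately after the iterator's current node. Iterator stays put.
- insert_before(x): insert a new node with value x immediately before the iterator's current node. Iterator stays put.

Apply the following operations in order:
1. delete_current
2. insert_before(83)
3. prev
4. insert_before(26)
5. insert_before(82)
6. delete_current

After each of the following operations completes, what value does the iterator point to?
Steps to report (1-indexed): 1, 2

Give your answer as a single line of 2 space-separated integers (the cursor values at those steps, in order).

Answer: 6 6

Derivation:
After 1 (delete_current): list=[6, 1, 5, 8] cursor@6
After 2 (insert_before(83)): list=[83, 6, 1, 5, 8] cursor@6
After 3 (prev): list=[83, 6, 1, 5, 8] cursor@83
After 4 (insert_before(26)): list=[26, 83, 6, 1, 5, 8] cursor@83
After 5 (insert_before(82)): list=[26, 82, 83, 6, 1, 5, 8] cursor@83
After 6 (delete_current): list=[26, 82, 6, 1, 5, 8] cursor@6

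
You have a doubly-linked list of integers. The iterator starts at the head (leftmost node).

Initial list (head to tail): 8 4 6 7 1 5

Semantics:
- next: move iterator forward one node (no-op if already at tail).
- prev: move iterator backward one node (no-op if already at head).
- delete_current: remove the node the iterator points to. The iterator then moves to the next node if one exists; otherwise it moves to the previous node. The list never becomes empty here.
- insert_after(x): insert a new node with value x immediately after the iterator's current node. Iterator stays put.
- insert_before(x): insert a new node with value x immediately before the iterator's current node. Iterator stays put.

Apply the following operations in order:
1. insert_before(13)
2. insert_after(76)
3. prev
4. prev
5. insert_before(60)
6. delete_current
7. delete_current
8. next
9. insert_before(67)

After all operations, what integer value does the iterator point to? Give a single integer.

Answer: 4

Derivation:
After 1 (insert_before(13)): list=[13, 8, 4, 6, 7, 1, 5] cursor@8
After 2 (insert_after(76)): list=[13, 8, 76, 4, 6, 7, 1, 5] cursor@8
After 3 (prev): list=[13, 8, 76, 4, 6, 7, 1, 5] cursor@13
After 4 (prev): list=[13, 8, 76, 4, 6, 7, 1, 5] cursor@13
After 5 (insert_before(60)): list=[60, 13, 8, 76, 4, 6, 7, 1, 5] cursor@13
After 6 (delete_current): list=[60, 8, 76, 4, 6, 7, 1, 5] cursor@8
After 7 (delete_current): list=[60, 76, 4, 6, 7, 1, 5] cursor@76
After 8 (next): list=[60, 76, 4, 6, 7, 1, 5] cursor@4
After 9 (insert_before(67)): list=[60, 76, 67, 4, 6, 7, 1, 5] cursor@4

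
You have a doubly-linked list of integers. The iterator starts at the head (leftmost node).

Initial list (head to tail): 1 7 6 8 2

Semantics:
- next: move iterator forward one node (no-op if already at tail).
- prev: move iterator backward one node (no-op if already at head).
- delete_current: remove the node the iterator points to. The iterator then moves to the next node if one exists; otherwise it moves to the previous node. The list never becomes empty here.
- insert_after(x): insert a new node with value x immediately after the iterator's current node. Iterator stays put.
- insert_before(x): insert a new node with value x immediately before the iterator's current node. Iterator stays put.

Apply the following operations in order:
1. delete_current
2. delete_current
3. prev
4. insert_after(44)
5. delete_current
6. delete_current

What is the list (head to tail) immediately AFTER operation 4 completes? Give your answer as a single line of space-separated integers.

After 1 (delete_current): list=[7, 6, 8, 2] cursor@7
After 2 (delete_current): list=[6, 8, 2] cursor@6
After 3 (prev): list=[6, 8, 2] cursor@6
After 4 (insert_after(44)): list=[6, 44, 8, 2] cursor@6

Answer: 6 44 8 2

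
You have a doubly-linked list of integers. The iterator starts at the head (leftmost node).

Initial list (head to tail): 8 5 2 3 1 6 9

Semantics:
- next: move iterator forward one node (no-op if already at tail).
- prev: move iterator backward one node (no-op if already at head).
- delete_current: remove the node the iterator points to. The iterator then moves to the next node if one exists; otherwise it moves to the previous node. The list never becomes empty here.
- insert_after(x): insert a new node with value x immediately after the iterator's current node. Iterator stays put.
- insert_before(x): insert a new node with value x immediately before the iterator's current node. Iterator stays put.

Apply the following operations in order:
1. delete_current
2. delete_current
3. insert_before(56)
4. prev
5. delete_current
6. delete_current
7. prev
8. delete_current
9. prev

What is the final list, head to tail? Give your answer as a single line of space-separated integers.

After 1 (delete_current): list=[5, 2, 3, 1, 6, 9] cursor@5
After 2 (delete_current): list=[2, 3, 1, 6, 9] cursor@2
After 3 (insert_before(56)): list=[56, 2, 3, 1, 6, 9] cursor@2
After 4 (prev): list=[56, 2, 3, 1, 6, 9] cursor@56
After 5 (delete_current): list=[2, 3, 1, 6, 9] cursor@2
After 6 (delete_current): list=[3, 1, 6, 9] cursor@3
After 7 (prev): list=[3, 1, 6, 9] cursor@3
After 8 (delete_current): list=[1, 6, 9] cursor@1
After 9 (prev): list=[1, 6, 9] cursor@1

Answer: 1 6 9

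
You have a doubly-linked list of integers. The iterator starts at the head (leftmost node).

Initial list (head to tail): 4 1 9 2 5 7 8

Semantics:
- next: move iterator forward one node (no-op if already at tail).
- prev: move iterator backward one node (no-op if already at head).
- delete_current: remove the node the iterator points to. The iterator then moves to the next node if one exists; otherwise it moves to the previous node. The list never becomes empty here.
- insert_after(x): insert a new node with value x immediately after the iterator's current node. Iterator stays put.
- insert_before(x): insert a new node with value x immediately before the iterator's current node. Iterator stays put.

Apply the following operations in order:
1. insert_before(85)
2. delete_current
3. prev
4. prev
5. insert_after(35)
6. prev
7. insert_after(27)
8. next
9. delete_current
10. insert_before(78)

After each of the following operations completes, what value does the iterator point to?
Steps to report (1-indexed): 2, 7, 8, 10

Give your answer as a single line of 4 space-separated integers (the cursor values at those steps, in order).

After 1 (insert_before(85)): list=[85, 4, 1, 9, 2, 5, 7, 8] cursor@4
After 2 (delete_current): list=[85, 1, 9, 2, 5, 7, 8] cursor@1
After 3 (prev): list=[85, 1, 9, 2, 5, 7, 8] cursor@85
After 4 (prev): list=[85, 1, 9, 2, 5, 7, 8] cursor@85
After 5 (insert_after(35)): list=[85, 35, 1, 9, 2, 5, 7, 8] cursor@85
After 6 (prev): list=[85, 35, 1, 9, 2, 5, 7, 8] cursor@85
After 7 (insert_after(27)): list=[85, 27, 35, 1, 9, 2, 5, 7, 8] cursor@85
After 8 (next): list=[85, 27, 35, 1, 9, 2, 5, 7, 8] cursor@27
After 9 (delete_current): list=[85, 35, 1, 9, 2, 5, 7, 8] cursor@35
After 10 (insert_before(78)): list=[85, 78, 35, 1, 9, 2, 5, 7, 8] cursor@35

Answer: 1 85 27 35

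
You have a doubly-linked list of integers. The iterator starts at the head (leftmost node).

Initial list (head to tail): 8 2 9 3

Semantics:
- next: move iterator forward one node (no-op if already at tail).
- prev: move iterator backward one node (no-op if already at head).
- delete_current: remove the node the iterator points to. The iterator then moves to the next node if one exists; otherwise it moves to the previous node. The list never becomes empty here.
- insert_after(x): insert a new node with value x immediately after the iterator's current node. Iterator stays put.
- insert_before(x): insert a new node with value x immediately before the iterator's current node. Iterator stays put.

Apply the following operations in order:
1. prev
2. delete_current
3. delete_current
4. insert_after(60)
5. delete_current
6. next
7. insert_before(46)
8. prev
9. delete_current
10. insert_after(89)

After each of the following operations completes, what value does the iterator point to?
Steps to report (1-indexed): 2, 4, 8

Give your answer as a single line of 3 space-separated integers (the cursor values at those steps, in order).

After 1 (prev): list=[8, 2, 9, 3] cursor@8
After 2 (delete_current): list=[2, 9, 3] cursor@2
After 3 (delete_current): list=[9, 3] cursor@9
After 4 (insert_after(60)): list=[9, 60, 3] cursor@9
After 5 (delete_current): list=[60, 3] cursor@60
After 6 (next): list=[60, 3] cursor@3
After 7 (insert_before(46)): list=[60, 46, 3] cursor@3
After 8 (prev): list=[60, 46, 3] cursor@46
After 9 (delete_current): list=[60, 3] cursor@3
After 10 (insert_after(89)): list=[60, 3, 89] cursor@3

Answer: 2 9 46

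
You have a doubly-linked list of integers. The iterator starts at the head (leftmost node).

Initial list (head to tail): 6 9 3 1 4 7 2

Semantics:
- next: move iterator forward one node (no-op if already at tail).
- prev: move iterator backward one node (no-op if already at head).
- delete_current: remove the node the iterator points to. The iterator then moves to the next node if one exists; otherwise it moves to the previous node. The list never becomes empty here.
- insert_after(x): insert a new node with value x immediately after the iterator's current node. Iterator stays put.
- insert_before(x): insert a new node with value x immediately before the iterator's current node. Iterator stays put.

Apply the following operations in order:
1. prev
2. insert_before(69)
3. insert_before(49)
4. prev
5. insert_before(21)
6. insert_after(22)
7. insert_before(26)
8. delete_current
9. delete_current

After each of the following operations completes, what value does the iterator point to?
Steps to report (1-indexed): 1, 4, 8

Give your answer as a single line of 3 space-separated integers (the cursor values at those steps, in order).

Answer: 6 49 22

Derivation:
After 1 (prev): list=[6, 9, 3, 1, 4, 7, 2] cursor@6
After 2 (insert_before(69)): list=[69, 6, 9, 3, 1, 4, 7, 2] cursor@6
After 3 (insert_before(49)): list=[69, 49, 6, 9, 3, 1, 4, 7, 2] cursor@6
After 4 (prev): list=[69, 49, 6, 9, 3, 1, 4, 7, 2] cursor@49
After 5 (insert_before(21)): list=[69, 21, 49, 6, 9, 3, 1, 4, 7, 2] cursor@49
After 6 (insert_after(22)): list=[69, 21, 49, 22, 6, 9, 3, 1, 4, 7, 2] cursor@49
After 7 (insert_before(26)): list=[69, 21, 26, 49, 22, 6, 9, 3, 1, 4, 7, 2] cursor@49
After 8 (delete_current): list=[69, 21, 26, 22, 6, 9, 3, 1, 4, 7, 2] cursor@22
After 9 (delete_current): list=[69, 21, 26, 6, 9, 3, 1, 4, 7, 2] cursor@6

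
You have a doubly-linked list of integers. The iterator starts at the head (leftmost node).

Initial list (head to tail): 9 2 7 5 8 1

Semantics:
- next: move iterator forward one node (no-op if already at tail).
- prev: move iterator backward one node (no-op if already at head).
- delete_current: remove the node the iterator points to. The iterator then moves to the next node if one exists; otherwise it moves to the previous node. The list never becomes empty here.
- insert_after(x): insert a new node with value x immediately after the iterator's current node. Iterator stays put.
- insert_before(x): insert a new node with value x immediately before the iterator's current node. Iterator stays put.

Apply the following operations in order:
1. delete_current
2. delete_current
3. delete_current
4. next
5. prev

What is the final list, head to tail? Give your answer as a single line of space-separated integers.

After 1 (delete_current): list=[2, 7, 5, 8, 1] cursor@2
After 2 (delete_current): list=[7, 5, 8, 1] cursor@7
After 3 (delete_current): list=[5, 8, 1] cursor@5
After 4 (next): list=[5, 8, 1] cursor@8
After 5 (prev): list=[5, 8, 1] cursor@5

Answer: 5 8 1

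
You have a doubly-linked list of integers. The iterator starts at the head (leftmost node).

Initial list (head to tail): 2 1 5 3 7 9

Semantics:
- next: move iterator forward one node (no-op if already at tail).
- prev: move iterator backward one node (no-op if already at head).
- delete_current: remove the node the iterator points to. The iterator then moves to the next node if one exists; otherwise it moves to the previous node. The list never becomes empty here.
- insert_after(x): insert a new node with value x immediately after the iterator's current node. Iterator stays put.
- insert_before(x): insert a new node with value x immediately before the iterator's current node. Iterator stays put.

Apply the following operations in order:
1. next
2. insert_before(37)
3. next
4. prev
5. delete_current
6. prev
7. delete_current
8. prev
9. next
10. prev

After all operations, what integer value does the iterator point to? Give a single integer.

After 1 (next): list=[2, 1, 5, 3, 7, 9] cursor@1
After 2 (insert_before(37)): list=[2, 37, 1, 5, 3, 7, 9] cursor@1
After 3 (next): list=[2, 37, 1, 5, 3, 7, 9] cursor@5
After 4 (prev): list=[2, 37, 1, 5, 3, 7, 9] cursor@1
After 5 (delete_current): list=[2, 37, 5, 3, 7, 9] cursor@5
After 6 (prev): list=[2, 37, 5, 3, 7, 9] cursor@37
After 7 (delete_current): list=[2, 5, 3, 7, 9] cursor@5
After 8 (prev): list=[2, 5, 3, 7, 9] cursor@2
After 9 (next): list=[2, 5, 3, 7, 9] cursor@5
After 10 (prev): list=[2, 5, 3, 7, 9] cursor@2

Answer: 2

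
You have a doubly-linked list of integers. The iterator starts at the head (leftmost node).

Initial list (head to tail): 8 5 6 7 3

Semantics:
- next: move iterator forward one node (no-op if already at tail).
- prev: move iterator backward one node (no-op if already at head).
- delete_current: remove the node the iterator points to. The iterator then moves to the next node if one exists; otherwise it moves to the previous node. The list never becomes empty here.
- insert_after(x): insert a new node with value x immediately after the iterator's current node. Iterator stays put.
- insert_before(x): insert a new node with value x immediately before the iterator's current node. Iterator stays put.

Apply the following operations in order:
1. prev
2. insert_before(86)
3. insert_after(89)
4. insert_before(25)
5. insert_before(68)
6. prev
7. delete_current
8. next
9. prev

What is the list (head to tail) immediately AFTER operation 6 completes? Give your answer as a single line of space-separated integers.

Answer: 86 25 68 8 89 5 6 7 3

Derivation:
After 1 (prev): list=[8, 5, 6, 7, 3] cursor@8
After 2 (insert_before(86)): list=[86, 8, 5, 6, 7, 3] cursor@8
After 3 (insert_after(89)): list=[86, 8, 89, 5, 6, 7, 3] cursor@8
After 4 (insert_before(25)): list=[86, 25, 8, 89, 5, 6, 7, 3] cursor@8
After 5 (insert_before(68)): list=[86, 25, 68, 8, 89, 5, 6, 7, 3] cursor@8
After 6 (prev): list=[86, 25, 68, 8, 89, 5, 6, 7, 3] cursor@68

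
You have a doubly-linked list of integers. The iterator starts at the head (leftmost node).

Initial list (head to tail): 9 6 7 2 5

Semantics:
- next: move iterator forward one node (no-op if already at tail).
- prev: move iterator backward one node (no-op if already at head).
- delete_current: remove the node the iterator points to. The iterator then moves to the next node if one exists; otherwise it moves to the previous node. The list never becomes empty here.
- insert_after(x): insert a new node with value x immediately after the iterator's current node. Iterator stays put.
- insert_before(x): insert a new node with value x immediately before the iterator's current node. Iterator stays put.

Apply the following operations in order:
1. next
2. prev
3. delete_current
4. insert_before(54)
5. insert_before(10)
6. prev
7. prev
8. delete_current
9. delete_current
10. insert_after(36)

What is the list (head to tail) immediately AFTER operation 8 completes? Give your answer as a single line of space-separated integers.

After 1 (next): list=[9, 6, 7, 2, 5] cursor@6
After 2 (prev): list=[9, 6, 7, 2, 5] cursor@9
After 3 (delete_current): list=[6, 7, 2, 5] cursor@6
After 4 (insert_before(54)): list=[54, 6, 7, 2, 5] cursor@6
After 5 (insert_before(10)): list=[54, 10, 6, 7, 2, 5] cursor@6
After 6 (prev): list=[54, 10, 6, 7, 2, 5] cursor@10
After 7 (prev): list=[54, 10, 6, 7, 2, 5] cursor@54
After 8 (delete_current): list=[10, 6, 7, 2, 5] cursor@10

Answer: 10 6 7 2 5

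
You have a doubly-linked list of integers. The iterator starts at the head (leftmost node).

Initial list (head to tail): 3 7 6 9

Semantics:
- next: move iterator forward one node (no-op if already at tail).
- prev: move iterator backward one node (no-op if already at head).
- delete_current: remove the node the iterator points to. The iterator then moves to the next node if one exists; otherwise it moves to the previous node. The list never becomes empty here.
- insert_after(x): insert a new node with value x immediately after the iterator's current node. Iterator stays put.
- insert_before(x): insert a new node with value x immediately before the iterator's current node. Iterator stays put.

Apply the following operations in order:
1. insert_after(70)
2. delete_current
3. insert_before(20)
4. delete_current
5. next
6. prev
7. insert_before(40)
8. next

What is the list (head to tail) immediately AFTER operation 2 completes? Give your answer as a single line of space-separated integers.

After 1 (insert_after(70)): list=[3, 70, 7, 6, 9] cursor@3
After 2 (delete_current): list=[70, 7, 6, 9] cursor@70

Answer: 70 7 6 9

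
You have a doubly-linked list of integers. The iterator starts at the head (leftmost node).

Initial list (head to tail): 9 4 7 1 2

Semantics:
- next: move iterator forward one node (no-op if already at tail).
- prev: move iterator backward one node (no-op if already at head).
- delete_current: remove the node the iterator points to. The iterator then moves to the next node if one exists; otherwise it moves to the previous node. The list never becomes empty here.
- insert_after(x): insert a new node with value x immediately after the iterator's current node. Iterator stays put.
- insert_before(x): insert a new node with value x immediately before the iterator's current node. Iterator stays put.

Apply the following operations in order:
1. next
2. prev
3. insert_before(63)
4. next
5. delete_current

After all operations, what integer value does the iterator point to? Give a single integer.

Answer: 7

Derivation:
After 1 (next): list=[9, 4, 7, 1, 2] cursor@4
After 2 (prev): list=[9, 4, 7, 1, 2] cursor@9
After 3 (insert_before(63)): list=[63, 9, 4, 7, 1, 2] cursor@9
After 4 (next): list=[63, 9, 4, 7, 1, 2] cursor@4
After 5 (delete_current): list=[63, 9, 7, 1, 2] cursor@7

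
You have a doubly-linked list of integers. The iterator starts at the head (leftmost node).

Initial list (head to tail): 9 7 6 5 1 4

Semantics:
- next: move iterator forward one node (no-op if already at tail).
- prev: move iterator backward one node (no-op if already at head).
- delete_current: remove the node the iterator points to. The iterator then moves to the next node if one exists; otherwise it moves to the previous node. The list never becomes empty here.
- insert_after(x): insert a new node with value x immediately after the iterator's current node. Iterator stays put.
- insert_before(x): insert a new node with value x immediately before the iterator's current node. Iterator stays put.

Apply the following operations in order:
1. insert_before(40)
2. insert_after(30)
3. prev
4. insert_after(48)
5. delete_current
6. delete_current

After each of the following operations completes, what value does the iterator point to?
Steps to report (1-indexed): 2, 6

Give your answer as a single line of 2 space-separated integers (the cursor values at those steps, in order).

After 1 (insert_before(40)): list=[40, 9, 7, 6, 5, 1, 4] cursor@9
After 2 (insert_after(30)): list=[40, 9, 30, 7, 6, 5, 1, 4] cursor@9
After 3 (prev): list=[40, 9, 30, 7, 6, 5, 1, 4] cursor@40
After 4 (insert_after(48)): list=[40, 48, 9, 30, 7, 6, 5, 1, 4] cursor@40
After 5 (delete_current): list=[48, 9, 30, 7, 6, 5, 1, 4] cursor@48
After 6 (delete_current): list=[9, 30, 7, 6, 5, 1, 4] cursor@9

Answer: 9 9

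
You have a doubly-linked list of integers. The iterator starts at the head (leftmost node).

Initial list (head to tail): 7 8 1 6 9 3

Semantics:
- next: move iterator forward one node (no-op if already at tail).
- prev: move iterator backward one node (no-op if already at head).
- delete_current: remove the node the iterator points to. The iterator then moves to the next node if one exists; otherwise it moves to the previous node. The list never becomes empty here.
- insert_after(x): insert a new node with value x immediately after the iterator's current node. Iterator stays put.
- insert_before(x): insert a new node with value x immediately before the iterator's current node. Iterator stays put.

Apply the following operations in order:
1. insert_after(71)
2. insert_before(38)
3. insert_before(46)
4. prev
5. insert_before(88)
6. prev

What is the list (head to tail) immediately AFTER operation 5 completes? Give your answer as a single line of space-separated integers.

After 1 (insert_after(71)): list=[7, 71, 8, 1, 6, 9, 3] cursor@7
After 2 (insert_before(38)): list=[38, 7, 71, 8, 1, 6, 9, 3] cursor@7
After 3 (insert_before(46)): list=[38, 46, 7, 71, 8, 1, 6, 9, 3] cursor@7
After 4 (prev): list=[38, 46, 7, 71, 8, 1, 6, 9, 3] cursor@46
After 5 (insert_before(88)): list=[38, 88, 46, 7, 71, 8, 1, 6, 9, 3] cursor@46

Answer: 38 88 46 7 71 8 1 6 9 3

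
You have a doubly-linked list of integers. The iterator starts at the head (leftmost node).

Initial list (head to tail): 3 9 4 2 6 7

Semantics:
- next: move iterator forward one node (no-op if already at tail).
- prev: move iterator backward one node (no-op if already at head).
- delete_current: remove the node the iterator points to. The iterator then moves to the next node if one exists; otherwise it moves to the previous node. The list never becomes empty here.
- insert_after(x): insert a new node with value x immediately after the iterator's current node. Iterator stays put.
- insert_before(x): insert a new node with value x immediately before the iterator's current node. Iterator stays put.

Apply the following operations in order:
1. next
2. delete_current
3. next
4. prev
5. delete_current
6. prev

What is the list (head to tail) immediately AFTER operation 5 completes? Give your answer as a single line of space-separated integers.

After 1 (next): list=[3, 9, 4, 2, 6, 7] cursor@9
After 2 (delete_current): list=[3, 4, 2, 6, 7] cursor@4
After 3 (next): list=[3, 4, 2, 6, 7] cursor@2
After 4 (prev): list=[3, 4, 2, 6, 7] cursor@4
After 5 (delete_current): list=[3, 2, 6, 7] cursor@2

Answer: 3 2 6 7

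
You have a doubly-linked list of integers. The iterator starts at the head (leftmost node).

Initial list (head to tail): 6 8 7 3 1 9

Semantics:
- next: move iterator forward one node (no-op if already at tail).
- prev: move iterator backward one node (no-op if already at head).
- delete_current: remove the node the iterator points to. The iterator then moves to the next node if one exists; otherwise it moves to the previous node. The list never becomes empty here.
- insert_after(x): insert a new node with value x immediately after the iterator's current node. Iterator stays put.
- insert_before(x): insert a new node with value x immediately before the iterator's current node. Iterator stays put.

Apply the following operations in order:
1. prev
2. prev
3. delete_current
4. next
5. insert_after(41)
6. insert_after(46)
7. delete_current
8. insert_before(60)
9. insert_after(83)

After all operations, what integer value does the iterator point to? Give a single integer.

Answer: 46

Derivation:
After 1 (prev): list=[6, 8, 7, 3, 1, 9] cursor@6
After 2 (prev): list=[6, 8, 7, 3, 1, 9] cursor@6
After 3 (delete_current): list=[8, 7, 3, 1, 9] cursor@8
After 4 (next): list=[8, 7, 3, 1, 9] cursor@7
After 5 (insert_after(41)): list=[8, 7, 41, 3, 1, 9] cursor@7
After 6 (insert_after(46)): list=[8, 7, 46, 41, 3, 1, 9] cursor@7
After 7 (delete_current): list=[8, 46, 41, 3, 1, 9] cursor@46
After 8 (insert_before(60)): list=[8, 60, 46, 41, 3, 1, 9] cursor@46
After 9 (insert_after(83)): list=[8, 60, 46, 83, 41, 3, 1, 9] cursor@46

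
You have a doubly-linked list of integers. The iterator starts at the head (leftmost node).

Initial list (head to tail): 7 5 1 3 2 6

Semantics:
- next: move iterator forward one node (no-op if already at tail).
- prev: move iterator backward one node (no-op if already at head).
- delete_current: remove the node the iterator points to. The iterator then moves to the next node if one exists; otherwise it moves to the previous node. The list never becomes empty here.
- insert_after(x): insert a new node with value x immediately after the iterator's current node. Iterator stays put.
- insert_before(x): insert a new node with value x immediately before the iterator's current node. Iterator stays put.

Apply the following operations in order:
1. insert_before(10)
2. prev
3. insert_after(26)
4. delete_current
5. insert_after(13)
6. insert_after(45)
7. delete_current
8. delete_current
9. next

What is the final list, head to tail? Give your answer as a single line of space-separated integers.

After 1 (insert_before(10)): list=[10, 7, 5, 1, 3, 2, 6] cursor@7
After 2 (prev): list=[10, 7, 5, 1, 3, 2, 6] cursor@10
After 3 (insert_after(26)): list=[10, 26, 7, 5, 1, 3, 2, 6] cursor@10
After 4 (delete_current): list=[26, 7, 5, 1, 3, 2, 6] cursor@26
After 5 (insert_after(13)): list=[26, 13, 7, 5, 1, 3, 2, 6] cursor@26
After 6 (insert_after(45)): list=[26, 45, 13, 7, 5, 1, 3, 2, 6] cursor@26
After 7 (delete_current): list=[45, 13, 7, 5, 1, 3, 2, 6] cursor@45
After 8 (delete_current): list=[13, 7, 5, 1, 3, 2, 6] cursor@13
After 9 (next): list=[13, 7, 5, 1, 3, 2, 6] cursor@7

Answer: 13 7 5 1 3 2 6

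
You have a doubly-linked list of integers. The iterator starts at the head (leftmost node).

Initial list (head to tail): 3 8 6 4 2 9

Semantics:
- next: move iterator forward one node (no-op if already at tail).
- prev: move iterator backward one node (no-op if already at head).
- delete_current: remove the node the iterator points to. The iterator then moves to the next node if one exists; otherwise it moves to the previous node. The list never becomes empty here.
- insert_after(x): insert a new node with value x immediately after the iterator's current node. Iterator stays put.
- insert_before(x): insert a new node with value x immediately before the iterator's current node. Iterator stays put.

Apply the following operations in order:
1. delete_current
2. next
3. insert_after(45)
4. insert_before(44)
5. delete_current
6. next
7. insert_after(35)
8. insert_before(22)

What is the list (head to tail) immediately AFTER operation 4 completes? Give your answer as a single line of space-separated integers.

After 1 (delete_current): list=[8, 6, 4, 2, 9] cursor@8
After 2 (next): list=[8, 6, 4, 2, 9] cursor@6
After 3 (insert_after(45)): list=[8, 6, 45, 4, 2, 9] cursor@6
After 4 (insert_before(44)): list=[8, 44, 6, 45, 4, 2, 9] cursor@6

Answer: 8 44 6 45 4 2 9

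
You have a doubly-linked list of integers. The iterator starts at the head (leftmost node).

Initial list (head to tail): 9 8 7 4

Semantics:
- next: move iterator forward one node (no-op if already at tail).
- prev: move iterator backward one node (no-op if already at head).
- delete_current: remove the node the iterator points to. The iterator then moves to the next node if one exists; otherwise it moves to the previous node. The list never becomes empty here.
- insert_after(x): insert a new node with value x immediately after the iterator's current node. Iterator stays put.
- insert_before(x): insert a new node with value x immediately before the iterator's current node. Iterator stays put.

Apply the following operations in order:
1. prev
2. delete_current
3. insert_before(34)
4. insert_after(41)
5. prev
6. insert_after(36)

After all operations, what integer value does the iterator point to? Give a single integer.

After 1 (prev): list=[9, 8, 7, 4] cursor@9
After 2 (delete_current): list=[8, 7, 4] cursor@8
After 3 (insert_before(34)): list=[34, 8, 7, 4] cursor@8
After 4 (insert_after(41)): list=[34, 8, 41, 7, 4] cursor@8
After 5 (prev): list=[34, 8, 41, 7, 4] cursor@34
After 6 (insert_after(36)): list=[34, 36, 8, 41, 7, 4] cursor@34

Answer: 34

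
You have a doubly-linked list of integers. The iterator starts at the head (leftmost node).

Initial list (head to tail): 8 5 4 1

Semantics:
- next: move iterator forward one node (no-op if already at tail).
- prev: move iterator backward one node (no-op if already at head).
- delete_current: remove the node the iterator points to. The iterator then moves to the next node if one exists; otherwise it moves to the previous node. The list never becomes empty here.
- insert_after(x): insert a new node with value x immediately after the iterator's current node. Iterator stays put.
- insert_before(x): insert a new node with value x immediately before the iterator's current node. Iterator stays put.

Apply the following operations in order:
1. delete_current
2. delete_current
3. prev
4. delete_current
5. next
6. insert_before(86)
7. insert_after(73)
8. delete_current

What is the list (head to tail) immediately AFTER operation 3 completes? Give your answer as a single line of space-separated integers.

After 1 (delete_current): list=[5, 4, 1] cursor@5
After 2 (delete_current): list=[4, 1] cursor@4
After 3 (prev): list=[4, 1] cursor@4

Answer: 4 1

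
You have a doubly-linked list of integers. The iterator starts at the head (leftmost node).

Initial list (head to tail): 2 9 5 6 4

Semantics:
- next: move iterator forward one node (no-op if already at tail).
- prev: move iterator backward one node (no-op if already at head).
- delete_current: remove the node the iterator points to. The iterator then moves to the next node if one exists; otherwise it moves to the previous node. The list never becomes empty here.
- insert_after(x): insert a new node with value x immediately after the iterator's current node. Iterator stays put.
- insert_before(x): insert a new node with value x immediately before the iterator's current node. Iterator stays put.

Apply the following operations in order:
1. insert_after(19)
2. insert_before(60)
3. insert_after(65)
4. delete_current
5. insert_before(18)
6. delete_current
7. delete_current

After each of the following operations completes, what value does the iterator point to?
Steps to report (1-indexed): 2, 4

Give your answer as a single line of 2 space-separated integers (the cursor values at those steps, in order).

After 1 (insert_after(19)): list=[2, 19, 9, 5, 6, 4] cursor@2
After 2 (insert_before(60)): list=[60, 2, 19, 9, 5, 6, 4] cursor@2
After 3 (insert_after(65)): list=[60, 2, 65, 19, 9, 5, 6, 4] cursor@2
After 4 (delete_current): list=[60, 65, 19, 9, 5, 6, 4] cursor@65
After 5 (insert_before(18)): list=[60, 18, 65, 19, 9, 5, 6, 4] cursor@65
After 6 (delete_current): list=[60, 18, 19, 9, 5, 6, 4] cursor@19
After 7 (delete_current): list=[60, 18, 9, 5, 6, 4] cursor@9

Answer: 2 65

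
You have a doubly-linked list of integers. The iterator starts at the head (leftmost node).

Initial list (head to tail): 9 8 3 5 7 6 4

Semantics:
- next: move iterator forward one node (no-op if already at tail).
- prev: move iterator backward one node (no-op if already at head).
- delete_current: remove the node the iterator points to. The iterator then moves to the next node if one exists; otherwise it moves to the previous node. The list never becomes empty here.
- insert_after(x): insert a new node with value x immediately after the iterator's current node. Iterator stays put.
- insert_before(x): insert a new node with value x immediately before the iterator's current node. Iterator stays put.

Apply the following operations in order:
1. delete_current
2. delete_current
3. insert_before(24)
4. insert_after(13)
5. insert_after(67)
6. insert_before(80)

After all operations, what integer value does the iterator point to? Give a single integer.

Answer: 3

Derivation:
After 1 (delete_current): list=[8, 3, 5, 7, 6, 4] cursor@8
After 2 (delete_current): list=[3, 5, 7, 6, 4] cursor@3
After 3 (insert_before(24)): list=[24, 3, 5, 7, 6, 4] cursor@3
After 4 (insert_after(13)): list=[24, 3, 13, 5, 7, 6, 4] cursor@3
After 5 (insert_after(67)): list=[24, 3, 67, 13, 5, 7, 6, 4] cursor@3
After 6 (insert_before(80)): list=[24, 80, 3, 67, 13, 5, 7, 6, 4] cursor@3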